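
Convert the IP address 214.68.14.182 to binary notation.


214 = 11010110
68 = 01000100
14 = 00001110
182 = 10110110
Binary: 11010110.01000100.00001110.10110110


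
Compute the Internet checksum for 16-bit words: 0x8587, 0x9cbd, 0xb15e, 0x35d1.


Sum all words (with carry folding):
+ 0x8587 = 0x8587
+ 0x9cbd = 0x2245
+ 0xb15e = 0xd3a3
+ 0x35d1 = 0x0975
One's complement: ~0x0975
Checksum = 0xf68a


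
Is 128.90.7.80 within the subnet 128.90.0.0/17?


Subnet network: 128.90.0.0
Test IP AND mask: 128.90.0.0
Yes, 128.90.7.80 is in 128.90.0.0/17


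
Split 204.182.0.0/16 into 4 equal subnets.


New prefix = 16 + 2 = 18
Each subnet has 16384 addresses
  204.182.0.0/18
  204.182.64.0/18
  204.182.128.0/18
  204.182.192.0/18
Subnets: 204.182.0.0/18, 204.182.64.0/18, 204.182.128.0/18, 204.182.192.0/18


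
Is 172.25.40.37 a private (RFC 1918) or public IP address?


RFC 1918 private ranges:
  10.0.0.0/8 (10.0.0.0 - 10.255.255.255)
  172.16.0.0/12 (172.16.0.0 - 172.31.255.255)
  192.168.0.0/16 (192.168.0.0 - 192.168.255.255)
Private (in 172.16.0.0/12)


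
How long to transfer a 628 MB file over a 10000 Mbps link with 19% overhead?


Effective throughput = 10000 * (1 - 19/100) = 8100.0 Mbps
File size in Mb = 628 * 8 = 5024 Mb
Time = 5024 / 8100.0
Time = 0.6202 seconds


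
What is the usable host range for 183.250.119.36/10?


Network: 183.192.0.0
Broadcast: 183.255.255.255
First usable = network + 1
Last usable = broadcast - 1
Range: 183.192.0.1 to 183.255.255.254


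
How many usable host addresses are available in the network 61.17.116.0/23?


Host bits = 32 - 23 = 9
Total addresses = 2^9 = 512
Usable = total - 2 (network and broadcast)
Usable hosts: 510


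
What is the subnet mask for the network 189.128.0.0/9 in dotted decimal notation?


/9 means 9 network bits, 23 host bits
Binary: 11111111100000000000000000000000
Mask: 255.128.0.0


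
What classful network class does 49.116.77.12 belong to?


First octet: 49
Binary: 00110001
0xxxxxxx -> Class A (1-126)
Class A, default mask 255.0.0.0 (/8)


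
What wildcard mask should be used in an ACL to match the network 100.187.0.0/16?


Subnet mask: 255.255.0.0
Wildcard = 255.255.255.255 - subnet mask
255 - 255 = 0
255 - 255 = 0
255 - 0 = 255
255 - 0 = 255
Wildcard: 0.0.255.255


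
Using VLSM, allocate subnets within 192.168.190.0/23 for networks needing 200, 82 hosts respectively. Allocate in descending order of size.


200 hosts -> /24 (254 usable): 192.168.190.0/24
82 hosts -> /25 (126 usable): 192.168.191.0/25
Allocation: 192.168.190.0/24 (200 hosts, 254 usable); 192.168.191.0/25 (82 hosts, 126 usable)


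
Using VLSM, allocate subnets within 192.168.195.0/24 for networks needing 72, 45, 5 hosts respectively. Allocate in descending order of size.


72 hosts -> /25 (126 usable): 192.168.195.0/25
45 hosts -> /26 (62 usable): 192.168.195.128/26
5 hosts -> /29 (6 usable): 192.168.195.192/29
Allocation: 192.168.195.0/25 (72 hosts, 126 usable); 192.168.195.128/26 (45 hosts, 62 usable); 192.168.195.192/29 (5 hosts, 6 usable)


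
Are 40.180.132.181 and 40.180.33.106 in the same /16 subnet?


Mask: 255.255.0.0
40.180.132.181 AND mask = 40.180.0.0
40.180.33.106 AND mask = 40.180.0.0
Yes, same subnet (40.180.0.0)


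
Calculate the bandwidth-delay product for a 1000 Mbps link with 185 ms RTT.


BDP = bandwidth * RTT
= 1000 Mbps * 185 ms
= 1000 * 1e6 * 185 / 1000 bits
= 185000000 bits
= 23125000 bytes
= 22583.0078 KB
BDP = 185000000 bits (23125000 bytes)


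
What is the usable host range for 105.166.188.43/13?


Network: 105.160.0.0
Broadcast: 105.167.255.255
First usable = network + 1
Last usable = broadcast - 1
Range: 105.160.0.1 to 105.167.255.254


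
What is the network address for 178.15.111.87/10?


IP:   10110010.00001111.01101111.01010111
Mask: 11111111.11000000.00000000.00000000
AND operation:
Net:  10110010.00000000.00000000.00000000
Network: 178.0.0.0/10


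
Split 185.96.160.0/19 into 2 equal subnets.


New prefix = 19 + 1 = 20
Each subnet has 4096 addresses
  185.96.160.0/20
  185.96.176.0/20
Subnets: 185.96.160.0/20, 185.96.176.0/20


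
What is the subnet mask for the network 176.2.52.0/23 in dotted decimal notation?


/23 means 23 network bits, 9 host bits
Binary: 11111111111111111111111000000000
Mask: 255.255.254.0


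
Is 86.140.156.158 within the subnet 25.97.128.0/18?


Subnet network: 25.97.128.0
Test IP AND mask: 86.140.128.0
No, 86.140.156.158 is not in 25.97.128.0/18


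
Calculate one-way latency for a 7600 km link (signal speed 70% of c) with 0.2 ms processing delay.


Speed = 0.7 * 3e5 km/s = 210000 km/s
Propagation delay = 7600 / 210000 = 0.0362 s = 36.1905 ms
Processing delay = 0.2 ms
Total one-way latency = 36.3905 ms


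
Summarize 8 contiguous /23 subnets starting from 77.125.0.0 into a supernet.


Original prefix: /23
Number of subnets: 8 = 2^3
New prefix = 23 - 3 = 20
Supernet: 77.125.0.0/20


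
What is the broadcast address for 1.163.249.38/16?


Network: 1.163.0.0/16
Host bits = 16
Set all host bits to 1:
Broadcast: 1.163.255.255


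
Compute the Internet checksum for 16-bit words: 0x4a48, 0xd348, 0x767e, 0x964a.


Sum all words (with carry folding):
+ 0x4a48 = 0x4a48
+ 0xd348 = 0x1d91
+ 0x767e = 0x940f
+ 0x964a = 0x2a5a
One's complement: ~0x2a5a
Checksum = 0xd5a5


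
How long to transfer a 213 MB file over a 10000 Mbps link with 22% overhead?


Effective throughput = 10000 * (1 - 22/100) = 7800 Mbps
File size in Mb = 213 * 8 = 1704 Mb
Time = 1704 / 7800
Time = 0.2185 seconds


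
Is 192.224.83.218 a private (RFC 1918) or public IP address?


RFC 1918 private ranges:
  10.0.0.0/8 (10.0.0.0 - 10.255.255.255)
  172.16.0.0/12 (172.16.0.0 - 172.31.255.255)
  192.168.0.0/16 (192.168.0.0 - 192.168.255.255)
Public (not in any RFC 1918 range)


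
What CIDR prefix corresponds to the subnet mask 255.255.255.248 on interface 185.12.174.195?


Binary: 11111111.11111111.11111111.11111000
Count leading 1s
Prefix: /29


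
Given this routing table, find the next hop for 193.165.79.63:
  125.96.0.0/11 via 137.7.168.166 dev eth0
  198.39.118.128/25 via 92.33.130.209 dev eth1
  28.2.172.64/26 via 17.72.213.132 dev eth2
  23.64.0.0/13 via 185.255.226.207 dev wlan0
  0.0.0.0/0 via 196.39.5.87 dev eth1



Longest prefix match for 193.165.79.63:
  /11 125.96.0.0: no
  /25 198.39.118.128: no
  /26 28.2.172.64: no
  /13 23.64.0.0: no
  /0 0.0.0.0: MATCH
Selected: next-hop 196.39.5.87 via eth1 (matched /0)


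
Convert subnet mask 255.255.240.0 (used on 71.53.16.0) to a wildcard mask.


Subnet mask: 255.255.240.0
Wildcard = 255.255.255.255 - subnet mask
255 - 255 = 0
255 - 255 = 0
255 - 240 = 15
255 - 0 = 255
Wildcard: 0.0.15.255


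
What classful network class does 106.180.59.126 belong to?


First octet: 106
Binary: 01101010
0xxxxxxx -> Class A (1-126)
Class A, default mask 255.0.0.0 (/8)


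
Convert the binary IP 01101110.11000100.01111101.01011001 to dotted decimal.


01101110 = 110
11000100 = 196
01111101 = 125
01011001 = 89
IP: 110.196.125.89


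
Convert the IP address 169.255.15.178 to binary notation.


169 = 10101001
255 = 11111111
15 = 00001111
178 = 10110010
Binary: 10101001.11111111.00001111.10110010


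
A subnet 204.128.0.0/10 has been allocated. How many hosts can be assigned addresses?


Host bits = 32 - 10 = 22
Total addresses = 2^22 = 4194304
Usable = total - 2 (network and broadcast)
Usable hosts: 4194302


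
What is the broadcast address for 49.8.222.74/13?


Network: 49.8.0.0/13
Host bits = 19
Set all host bits to 1:
Broadcast: 49.15.255.255


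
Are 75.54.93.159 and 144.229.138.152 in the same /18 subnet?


Mask: 255.255.192.0
75.54.93.159 AND mask = 75.54.64.0
144.229.138.152 AND mask = 144.229.128.0
No, different subnets (75.54.64.0 vs 144.229.128.0)


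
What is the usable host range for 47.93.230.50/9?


Network: 47.0.0.0
Broadcast: 47.127.255.255
First usable = network + 1
Last usable = broadcast - 1
Range: 47.0.0.1 to 47.127.255.254


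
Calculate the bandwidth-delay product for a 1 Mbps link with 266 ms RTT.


BDP = bandwidth * RTT
= 1 Mbps * 266 ms
= 1 * 1e6 * 266 / 1000 bits
= 266000 bits
= 33250 bytes
= 32.4707 KB
BDP = 266000 bits (33250 bytes)


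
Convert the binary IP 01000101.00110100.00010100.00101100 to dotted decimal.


01000101 = 69
00110100 = 52
00010100 = 20
00101100 = 44
IP: 69.52.20.44


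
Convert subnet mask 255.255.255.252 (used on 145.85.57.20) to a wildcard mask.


Subnet mask: 255.255.255.252
Wildcard = 255.255.255.255 - subnet mask
255 - 255 = 0
255 - 255 = 0
255 - 255 = 0
255 - 252 = 3
Wildcard: 0.0.0.3


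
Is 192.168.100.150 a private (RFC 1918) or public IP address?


RFC 1918 private ranges:
  10.0.0.0/8 (10.0.0.0 - 10.255.255.255)
  172.16.0.0/12 (172.16.0.0 - 172.31.255.255)
  192.168.0.0/16 (192.168.0.0 - 192.168.255.255)
Private (in 192.168.0.0/16)


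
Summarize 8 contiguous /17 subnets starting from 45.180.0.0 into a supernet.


Original prefix: /17
Number of subnets: 8 = 2^3
New prefix = 17 - 3 = 14
Supernet: 45.180.0.0/14


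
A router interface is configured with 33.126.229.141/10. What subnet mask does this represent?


/10 means 10 network bits, 22 host bits
Binary: 11111111110000000000000000000000
Mask: 255.192.0.0


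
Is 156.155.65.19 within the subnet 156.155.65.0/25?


Subnet network: 156.155.65.0
Test IP AND mask: 156.155.65.0
Yes, 156.155.65.19 is in 156.155.65.0/25


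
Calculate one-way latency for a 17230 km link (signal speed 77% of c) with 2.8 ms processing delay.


Speed = 0.77 * 3e5 km/s = 231000 km/s
Propagation delay = 17230 / 231000 = 0.0746 s = 74.5887 ms
Processing delay = 2.8 ms
Total one-way latency = 77.3887 ms


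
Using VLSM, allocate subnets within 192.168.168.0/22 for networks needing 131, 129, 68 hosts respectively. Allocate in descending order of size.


131 hosts -> /24 (254 usable): 192.168.168.0/24
129 hosts -> /24 (254 usable): 192.168.169.0/24
68 hosts -> /25 (126 usable): 192.168.170.0/25
Allocation: 192.168.168.0/24 (131 hosts, 254 usable); 192.168.169.0/24 (129 hosts, 254 usable); 192.168.170.0/25 (68 hosts, 126 usable)


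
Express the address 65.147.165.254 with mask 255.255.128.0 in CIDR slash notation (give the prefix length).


Binary: 11111111.11111111.10000000.00000000
Count leading 1s
Prefix: /17


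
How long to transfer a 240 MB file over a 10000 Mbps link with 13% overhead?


Effective throughput = 10000 * (1 - 13/100) = 8700 Mbps
File size in Mb = 240 * 8 = 1920 Mb
Time = 1920 / 8700
Time = 0.2207 seconds


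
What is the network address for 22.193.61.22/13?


IP:   00010110.11000001.00111101.00010110
Mask: 11111111.11111000.00000000.00000000
AND operation:
Net:  00010110.11000000.00000000.00000000
Network: 22.192.0.0/13


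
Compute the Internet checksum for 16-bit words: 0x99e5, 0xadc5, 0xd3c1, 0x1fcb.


Sum all words (with carry folding):
+ 0x99e5 = 0x99e5
+ 0xadc5 = 0x47ab
+ 0xd3c1 = 0x1b6d
+ 0x1fcb = 0x3b38
One's complement: ~0x3b38
Checksum = 0xc4c7


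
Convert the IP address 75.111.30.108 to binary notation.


75 = 01001011
111 = 01101111
30 = 00011110
108 = 01101100
Binary: 01001011.01101111.00011110.01101100


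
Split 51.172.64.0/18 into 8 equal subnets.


New prefix = 18 + 3 = 21
Each subnet has 2048 addresses
  51.172.64.0/21
  51.172.72.0/21
  51.172.80.0/21
  51.172.88.0/21
  51.172.96.0/21
  51.172.104.0/21
  51.172.112.0/21
  51.172.120.0/21
Subnets: 51.172.64.0/21, 51.172.72.0/21, 51.172.80.0/21, 51.172.88.0/21, 51.172.96.0/21, 51.172.104.0/21, 51.172.112.0/21, 51.172.120.0/21


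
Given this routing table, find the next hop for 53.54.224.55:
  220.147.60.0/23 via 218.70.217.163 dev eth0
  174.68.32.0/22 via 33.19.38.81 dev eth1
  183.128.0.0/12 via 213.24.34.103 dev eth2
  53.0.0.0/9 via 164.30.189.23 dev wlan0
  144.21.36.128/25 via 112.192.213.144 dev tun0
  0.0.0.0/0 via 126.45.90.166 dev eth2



Longest prefix match for 53.54.224.55:
  /23 220.147.60.0: no
  /22 174.68.32.0: no
  /12 183.128.0.0: no
  /9 53.0.0.0: MATCH
  /25 144.21.36.128: no
  /0 0.0.0.0: MATCH
Selected: next-hop 164.30.189.23 via wlan0 (matched /9)


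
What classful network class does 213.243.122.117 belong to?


First octet: 213
Binary: 11010101
110xxxxx -> Class C (192-223)
Class C, default mask 255.255.255.0 (/24)


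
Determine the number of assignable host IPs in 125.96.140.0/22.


Host bits = 32 - 22 = 10
Total addresses = 2^10 = 1024
Usable = total - 2 (network and broadcast)
Usable hosts: 1022


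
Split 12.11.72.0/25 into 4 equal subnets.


New prefix = 25 + 2 = 27
Each subnet has 32 addresses
  12.11.72.0/27
  12.11.72.32/27
  12.11.72.64/27
  12.11.72.96/27
Subnets: 12.11.72.0/27, 12.11.72.32/27, 12.11.72.64/27, 12.11.72.96/27


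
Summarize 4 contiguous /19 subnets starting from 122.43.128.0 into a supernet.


Original prefix: /19
Number of subnets: 4 = 2^2
New prefix = 19 - 2 = 17
Supernet: 122.43.128.0/17


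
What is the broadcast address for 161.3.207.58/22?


Network: 161.3.204.0/22
Host bits = 10
Set all host bits to 1:
Broadcast: 161.3.207.255


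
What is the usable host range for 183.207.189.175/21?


Network: 183.207.184.0
Broadcast: 183.207.191.255
First usable = network + 1
Last usable = broadcast - 1
Range: 183.207.184.1 to 183.207.191.254


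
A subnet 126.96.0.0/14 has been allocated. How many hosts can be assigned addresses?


Host bits = 32 - 14 = 18
Total addresses = 2^18 = 262144
Usable = total - 2 (network and broadcast)
Usable hosts: 262142


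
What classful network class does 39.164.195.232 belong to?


First octet: 39
Binary: 00100111
0xxxxxxx -> Class A (1-126)
Class A, default mask 255.0.0.0 (/8)


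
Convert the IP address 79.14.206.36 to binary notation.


79 = 01001111
14 = 00001110
206 = 11001110
36 = 00100100
Binary: 01001111.00001110.11001110.00100100


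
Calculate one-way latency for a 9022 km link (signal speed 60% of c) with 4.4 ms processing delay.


Speed = 0.6 * 3e5 km/s = 180000 km/s
Propagation delay = 9022 / 180000 = 0.0501 s = 50.1222 ms
Processing delay = 4.4 ms
Total one-way latency = 54.5222 ms


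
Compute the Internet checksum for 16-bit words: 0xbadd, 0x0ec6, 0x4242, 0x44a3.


Sum all words (with carry folding):
+ 0xbadd = 0xbadd
+ 0x0ec6 = 0xc9a3
+ 0x4242 = 0x0be6
+ 0x44a3 = 0x5089
One's complement: ~0x5089
Checksum = 0xaf76


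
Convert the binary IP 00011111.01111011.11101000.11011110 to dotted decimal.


00011111 = 31
01111011 = 123
11101000 = 232
11011110 = 222
IP: 31.123.232.222


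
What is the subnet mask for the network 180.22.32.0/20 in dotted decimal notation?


/20 means 20 network bits, 12 host bits
Binary: 11111111111111111111000000000000
Mask: 255.255.240.0


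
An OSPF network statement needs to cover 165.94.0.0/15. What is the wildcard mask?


Subnet mask: 255.254.0.0
Wildcard = 255.255.255.255 - subnet mask
255 - 255 = 0
255 - 254 = 1
255 - 0 = 255
255 - 0 = 255
Wildcard: 0.1.255.255


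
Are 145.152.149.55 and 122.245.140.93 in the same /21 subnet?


Mask: 255.255.248.0
145.152.149.55 AND mask = 145.152.144.0
122.245.140.93 AND mask = 122.245.136.0
No, different subnets (145.152.144.0 vs 122.245.136.0)


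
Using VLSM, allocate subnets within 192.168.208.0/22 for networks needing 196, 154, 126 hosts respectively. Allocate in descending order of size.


196 hosts -> /24 (254 usable): 192.168.208.0/24
154 hosts -> /24 (254 usable): 192.168.209.0/24
126 hosts -> /25 (126 usable): 192.168.210.0/25
Allocation: 192.168.208.0/24 (196 hosts, 254 usable); 192.168.209.0/24 (154 hosts, 254 usable); 192.168.210.0/25 (126 hosts, 126 usable)


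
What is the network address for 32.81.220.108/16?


IP:   00100000.01010001.11011100.01101100
Mask: 11111111.11111111.00000000.00000000
AND operation:
Net:  00100000.01010001.00000000.00000000
Network: 32.81.0.0/16


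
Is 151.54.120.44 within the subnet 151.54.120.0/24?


Subnet network: 151.54.120.0
Test IP AND mask: 151.54.120.0
Yes, 151.54.120.44 is in 151.54.120.0/24


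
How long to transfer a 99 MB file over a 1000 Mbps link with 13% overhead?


Effective throughput = 1000 * (1 - 13/100) = 870 Mbps
File size in Mb = 99 * 8 = 792 Mb
Time = 792 / 870
Time = 0.9103 seconds


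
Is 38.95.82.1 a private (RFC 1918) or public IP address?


RFC 1918 private ranges:
  10.0.0.0/8 (10.0.0.0 - 10.255.255.255)
  172.16.0.0/12 (172.16.0.0 - 172.31.255.255)
  192.168.0.0/16 (192.168.0.0 - 192.168.255.255)
Public (not in any RFC 1918 range)


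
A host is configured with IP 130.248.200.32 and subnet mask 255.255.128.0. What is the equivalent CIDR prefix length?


Binary: 11111111.11111111.10000000.00000000
Count leading 1s
Prefix: /17


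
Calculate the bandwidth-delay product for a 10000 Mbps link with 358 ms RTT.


BDP = bandwidth * RTT
= 10000 Mbps * 358 ms
= 10000 * 1e6 * 358 / 1000 bits
= 3580000000 bits
= 447500000 bytes
= 437011.7188 KB
BDP = 3580000000 bits (447500000 bytes)


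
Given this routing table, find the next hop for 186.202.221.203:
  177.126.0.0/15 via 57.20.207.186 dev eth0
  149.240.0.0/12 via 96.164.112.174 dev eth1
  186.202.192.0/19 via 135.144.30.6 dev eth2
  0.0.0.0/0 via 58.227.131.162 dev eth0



Longest prefix match for 186.202.221.203:
  /15 177.126.0.0: no
  /12 149.240.0.0: no
  /19 186.202.192.0: MATCH
  /0 0.0.0.0: MATCH
Selected: next-hop 135.144.30.6 via eth2 (matched /19)


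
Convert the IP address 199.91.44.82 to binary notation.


199 = 11000111
91 = 01011011
44 = 00101100
82 = 01010010
Binary: 11000111.01011011.00101100.01010010


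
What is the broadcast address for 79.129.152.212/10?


Network: 79.128.0.0/10
Host bits = 22
Set all host bits to 1:
Broadcast: 79.191.255.255


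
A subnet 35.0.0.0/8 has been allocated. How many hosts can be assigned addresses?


Host bits = 32 - 8 = 24
Total addresses = 2^24 = 16777216
Usable = total - 2 (network and broadcast)
Usable hosts: 16777214


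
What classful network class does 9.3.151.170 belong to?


First octet: 9
Binary: 00001001
0xxxxxxx -> Class A (1-126)
Class A, default mask 255.0.0.0 (/8)


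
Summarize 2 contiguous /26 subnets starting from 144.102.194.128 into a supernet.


Original prefix: /26
Number of subnets: 2 = 2^1
New prefix = 26 - 1 = 25
Supernet: 144.102.194.128/25


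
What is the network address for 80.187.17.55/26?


IP:   01010000.10111011.00010001.00110111
Mask: 11111111.11111111.11111111.11000000
AND operation:
Net:  01010000.10111011.00010001.00000000
Network: 80.187.17.0/26


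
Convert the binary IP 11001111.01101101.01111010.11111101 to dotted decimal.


11001111 = 207
01101101 = 109
01111010 = 122
11111101 = 253
IP: 207.109.122.253


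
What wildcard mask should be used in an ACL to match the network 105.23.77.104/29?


Subnet mask: 255.255.255.248
Wildcard = 255.255.255.255 - subnet mask
255 - 255 = 0
255 - 255 = 0
255 - 255 = 0
255 - 248 = 7
Wildcard: 0.0.0.7


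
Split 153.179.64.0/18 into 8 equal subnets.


New prefix = 18 + 3 = 21
Each subnet has 2048 addresses
  153.179.64.0/21
  153.179.72.0/21
  153.179.80.0/21
  153.179.88.0/21
  153.179.96.0/21
  153.179.104.0/21
  153.179.112.0/21
  153.179.120.0/21
Subnets: 153.179.64.0/21, 153.179.72.0/21, 153.179.80.0/21, 153.179.88.0/21, 153.179.96.0/21, 153.179.104.0/21, 153.179.112.0/21, 153.179.120.0/21


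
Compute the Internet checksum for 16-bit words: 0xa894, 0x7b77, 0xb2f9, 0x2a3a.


Sum all words (with carry folding):
+ 0xa894 = 0xa894
+ 0x7b77 = 0x240c
+ 0xb2f9 = 0xd705
+ 0x2a3a = 0x0140
One's complement: ~0x0140
Checksum = 0xfebf


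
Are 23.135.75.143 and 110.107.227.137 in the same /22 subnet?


Mask: 255.255.252.0
23.135.75.143 AND mask = 23.135.72.0
110.107.227.137 AND mask = 110.107.224.0
No, different subnets (23.135.72.0 vs 110.107.224.0)


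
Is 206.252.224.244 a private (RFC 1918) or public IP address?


RFC 1918 private ranges:
  10.0.0.0/8 (10.0.0.0 - 10.255.255.255)
  172.16.0.0/12 (172.16.0.0 - 172.31.255.255)
  192.168.0.0/16 (192.168.0.0 - 192.168.255.255)
Public (not in any RFC 1918 range)


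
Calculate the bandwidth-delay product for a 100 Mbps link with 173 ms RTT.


BDP = bandwidth * RTT
= 100 Mbps * 173 ms
= 100 * 1e6 * 173 / 1000 bits
= 17300000 bits
= 2162500 bytes
= 2111.8164 KB
BDP = 17300000 bits (2162500 bytes)


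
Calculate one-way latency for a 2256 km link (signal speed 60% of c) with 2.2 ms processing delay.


Speed = 0.6 * 3e5 km/s = 180000 km/s
Propagation delay = 2256 / 180000 = 0.0125 s = 12.5333 ms
Processing delay = 2.2 ms
Total one-way latency = 14.7333 ms


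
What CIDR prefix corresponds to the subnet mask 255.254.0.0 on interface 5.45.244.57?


Binary: 11111111.11111110.00000000.00000000
Count leading 1s
Prefix: /15


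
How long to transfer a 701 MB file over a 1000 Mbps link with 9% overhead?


Effective throughput = 1000 * (1 - 9/100) = 910 Mbps
File size in Mb = 701 * 8 = 5608 Mb
Time = 5608 / 910
Time = 6.1626 seconds


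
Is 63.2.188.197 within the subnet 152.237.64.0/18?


Subnet network: 152.237.64.0
Test IP AND mask: 63.2.128.0
No, 63.2.188.197 is not in 152.237.64.0/18


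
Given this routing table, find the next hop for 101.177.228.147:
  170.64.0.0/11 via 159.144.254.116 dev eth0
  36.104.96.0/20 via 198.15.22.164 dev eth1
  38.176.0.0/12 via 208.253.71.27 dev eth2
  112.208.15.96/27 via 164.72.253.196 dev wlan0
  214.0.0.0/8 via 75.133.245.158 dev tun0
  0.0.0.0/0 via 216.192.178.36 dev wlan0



Longest prefix match for 101.177.228.147:
  /11 170.64.0.0: no
  /20 36.104.96.0: no
  /12 38.176.0.0: no
  /27 112.208.15.96: no
  /8 214.0.0.0: no
  /0 0.0.0.0: MATCH
Selected: next-hop 216.192.178.36 via wlan0 (matched /0)


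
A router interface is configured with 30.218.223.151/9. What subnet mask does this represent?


/9 means 9 network bits, 23 host bits
Binary: 11111111100000000000000000000000
Mask: 255.128.0.0


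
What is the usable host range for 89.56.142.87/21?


Network: 89.56.136.0
Broadcast: 89.56.143.255
First usable = network + 1
Last usable = broadcast - 1
Range: 89.56.136.1 to 89.56.143.254


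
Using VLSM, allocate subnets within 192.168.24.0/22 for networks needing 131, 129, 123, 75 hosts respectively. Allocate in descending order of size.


131 hosts -> /24 (254 usable): 192.168.24.0/24
129 hosts -> /24 (254 usable): 192.168.25.0/24
123 hosts -> /25 (126 usable): 192.168.26.0/25
75 hosts -> /25 (126 usable): 192.168.26.128/25
Allocation: 192.168.24.0/24 (131 hosts, 254 usable); 192.168.25.0/24 (129 hosts, 254 usable); 192.168.26.0/25 (123 hosts, 126 usable); 192.168.26.128/25 (75 hosts, 126 usable)


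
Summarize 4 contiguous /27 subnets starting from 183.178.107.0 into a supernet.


Original prefix: /27
Number of subnets: 4 = 2^2
New prefix = 27 - 2 = 25
Supernet: 183.178.107.0/25


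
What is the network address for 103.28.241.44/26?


IP:   01100111.00011100.11110001.00101100
Mask: 11111111.11111111.11111111.11000000
AND operation:
Net:  01100111.00011100.11110001.00000000
Network: 103.28.241.0/26


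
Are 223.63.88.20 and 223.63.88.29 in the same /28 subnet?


Mask: 255.255.255.240
223.63.88.20 AND mask = 223.63.88.16
223.63.88.29 AND mask = 223.63.88.16
Yes, same subnet (223.63.88.16)


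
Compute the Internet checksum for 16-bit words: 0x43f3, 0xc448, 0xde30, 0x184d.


Sum all words (with carry folding):
+ 0x43f3 = 0x43f3
+ 0xc448 = 0x083c
+ 0xde30 = 0xe66c
+ 0x184d = 0xfeb9
One's complement: ~0xfeb9
Checksum = 0x0146


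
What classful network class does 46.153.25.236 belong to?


First octet: 46
Binary: 00101110
0xxxxxxx -> Class A (1-126)
Class A, default mask 255.0.0.0 (/8)


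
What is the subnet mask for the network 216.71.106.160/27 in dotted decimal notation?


/27 means 27 network bits, 5 host bits
Binary: 11111111111111111111111111100000
Mask: 255.255.255.224


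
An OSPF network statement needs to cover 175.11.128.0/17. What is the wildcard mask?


Subnet mask: 255.255.128.0
Wildcard = 255.255.255.255 - subnet mask
255 - 255 = 0
255 - 255 = 0
255 - 128 = 127
255 - 0 = 255
Wildcard: 0.0.127.255


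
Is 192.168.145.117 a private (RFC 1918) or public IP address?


RFC 1918 private ranges:
  10.0.0.0/8 (10.0.0.0 - 10.255.255.255)
  172.16.0.0/12 (172.16.0.0 - 172.31.255.255)
  192.168.0.0/16 (192.168.0.0 - 192.168.255.255)
Private (in 192.168.0.0/16)


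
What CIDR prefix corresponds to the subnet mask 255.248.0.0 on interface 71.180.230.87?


Binary: 11111111.11111000.00000000.00000000
Count leading 1s
Prefix: /13


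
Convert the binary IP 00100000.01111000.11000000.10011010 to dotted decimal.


00100000 = 32
01111000 = 120
11000000 = 192
10011010 = 154
IP: 32.120.192.154


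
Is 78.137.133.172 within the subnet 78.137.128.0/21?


Subnet network: 78.137.128.0
Test IP AND mask: 78.137.128.0
Yes, 78.137.133.172 is in 78.137.128.0/21


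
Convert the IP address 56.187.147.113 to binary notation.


56 = 00111000
187 = 10111011
147 = 10010011
113 = 01110001
Binary: 00111000.10111011.10010011.01110001


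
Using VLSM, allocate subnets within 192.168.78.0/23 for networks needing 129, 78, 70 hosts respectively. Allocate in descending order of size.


129 hosts -> /24 (254 usable): 192.168.78.0/24
78 hosts -> /25 (126 usable): 192.168.79.0/25
70 hosts -> /25 (126 usable): 192.168.79.128/25
Allocation: 192.168.78.0/24 (129 hosts, 254 usable); 192.168.79.0/25 (78 hosts, 126 usable); 192.168.79.128/25 (70 hosts, 126 usable)


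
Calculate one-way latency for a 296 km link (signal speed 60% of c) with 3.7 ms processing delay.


Speed = 0.6 * 3e5 km/s = 180000 km/s
Propagation delay = 296 / 180000 = 0.0016 s = 1.6444 ms
Processing delay = 3.7 ms
Total one-way latency = 5.3444 ms


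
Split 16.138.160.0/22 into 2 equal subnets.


New prefix = 22 + 1 = 23
Each subnet has 512 addresses
  16.138.160.0/23
  16.138.162.0/23
Subnets: 16.138.160.0/23, 16.138.162.0/23


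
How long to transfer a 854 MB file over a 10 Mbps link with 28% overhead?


Effective throughput = 10 * (1 - 28/100) = 7.2 Mbps
File size in Mb = 854 * 8 = 6832 Mb
Time = 6832 / 7.2
Time = 948.8889 seconds


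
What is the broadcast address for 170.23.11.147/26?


Network: 170.23.11.128/26
Host bits = 6
Set all host bits to 1:
Broadcast: 170.23.11.191


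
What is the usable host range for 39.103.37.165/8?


Network: 39.0.0.0
Broadcast: 39.255.255.255
First usable = network + 1
Last usable = broadcast - 1
Range: 39.0.0.1 to 39.255.255.254


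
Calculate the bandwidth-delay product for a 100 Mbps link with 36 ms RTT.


BDP = bandwidth * RTT
= 100 Mbps * 36 ms
= 100 * 1e6 * 36 / 1000 bits
= 3600000 bits
= 450000 bytes
= 439.4531 KB
BDP = 3600000 bits (450000 bytes)


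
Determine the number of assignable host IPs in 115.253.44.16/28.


Host bits = 32 - 28 = 4
Total addresses = 2^4 = 16
Usable = total - 2 (network and broadcast)
Usable hosts: 14


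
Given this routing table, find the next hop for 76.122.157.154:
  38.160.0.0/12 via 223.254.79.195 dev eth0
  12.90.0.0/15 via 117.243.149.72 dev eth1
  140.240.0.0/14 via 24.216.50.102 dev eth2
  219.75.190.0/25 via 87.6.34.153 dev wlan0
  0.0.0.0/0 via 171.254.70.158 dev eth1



Longest prefix match for 76.122.157.154:
  /12 38.160.0.0: no
  /15 12.90.0.0: no
  /14 140.240.0.0: no
  /25 219.75.190.0: no
  /0 0.0.0.0: MATCH
Selected: next-hop 171.254.70.158 via eth1 (matched /0)


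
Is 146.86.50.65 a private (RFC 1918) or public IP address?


RFC 1918 private ranges:
  10.0.0.0/8 (10.0.0.0 - 10.255.255.255)
  172.16.0.0/12 (172.16.0.0 - 172.31.255.255)
  192.168.0.0/16 (192.168.0.0 - 192.168.255.255)
Public (not in any RFC 1918 range)


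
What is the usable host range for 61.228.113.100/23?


Network: 61.228.112.0
Broadcast: 61.228.113.255
First usable = network + 1
Last usable = broadcast - 1
Range: 61.228.112.1 to 61.228.113.254


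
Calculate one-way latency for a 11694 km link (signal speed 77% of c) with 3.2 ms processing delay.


Speed = 0.77 * 3e5 km/s = 231000 km/s
Propagation delay = 11694 / 231000 = 0.0506 s = 50.6234 ms
Processing delay = 3.2 ms
Total one-way latency = 53.8234 ms


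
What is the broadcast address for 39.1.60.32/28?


Network: 39.1.60.32/28
Host bits = 4
Set all host bits to 1:
Broadcast: 39.1.60.47


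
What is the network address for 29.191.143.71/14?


IP:   00011101.10111111.10001111.01000111
Mask: 11111111.11111100.00000000.00000000
AND operation:
Net:  00011101.10111100.00000000.00000000
Network: 29.188.0.0/14


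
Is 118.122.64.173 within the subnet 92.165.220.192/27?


Subnet network: 92.165.220.192
Test IP AND mask: 118.122.64.160
No, 118.122.64.173 is not in 92.165.220.192/27


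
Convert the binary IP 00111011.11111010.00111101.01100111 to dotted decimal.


00111011 = 59
11111010 = 250
00111101 = 61
01100111 = 103
IP: 59.250.61.103


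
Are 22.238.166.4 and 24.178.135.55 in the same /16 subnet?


Mask: 255.255.0.0
22.238.166.4 AND mask = 22.238.0.0
24.178.135.55 AND mask = 24.178.0.0
No, different subnets (22.238.0.0 vs 24.178.0.0)


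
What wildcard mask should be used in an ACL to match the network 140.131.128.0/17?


Subnet mask: 255.255.128.0
Wildcard = 255.255.255.255 - subnet mask
255 - 255 = 0
255 - 255 = 0
255 - 128 = 127
255 - 0 = 255
Wildcard: 0.0.127.255


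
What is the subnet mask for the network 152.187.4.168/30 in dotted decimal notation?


/30 means 30 network bits, 2 host bits
Binary: 11111111111111111111111111111100
Mask: 255.255.255.252


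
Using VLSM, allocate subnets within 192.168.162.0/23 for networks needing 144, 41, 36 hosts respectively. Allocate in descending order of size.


144 hosts -> /24 (254 usable): 192.168.162.0/24
41 hosts -> /26 (62 usable): 192.168.163.0/26
36 hosts -> /26 (62 usable): 192.168.163.64/26
Allocation: 192.168.162.0/24 (144 hosts, 254 usable); 192.168.163.0/26 (41 hosts, 62 usable); 192.168.163.64/26 (36 hosts, 62 usable)


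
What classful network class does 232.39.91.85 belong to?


First octet: 232
Binary: 11101000
1110xxxx -> Class D (224-239)
Class D (multicast), default mask N/A


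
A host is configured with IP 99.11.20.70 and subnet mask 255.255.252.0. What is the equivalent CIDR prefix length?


Binary: 11111111.11111111.11111100.00000000
Count leading 1s
Prefix: /22


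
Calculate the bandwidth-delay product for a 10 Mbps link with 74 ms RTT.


BDP = bandwidth * RTT
= 10 Mbps * 74 ms
= 10 * 1e6 * 74 / 1000 bits
= 740000 bits
= 92500 bytes
= 90.332 KB
BDP = 740000 bits (92500 bytes)


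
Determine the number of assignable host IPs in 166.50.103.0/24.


Host bits = 32 - 24 = 8
Total addresses = 2^8 = 256
Usable = total - 2 (network and broadcast)
Usable hosts: 254


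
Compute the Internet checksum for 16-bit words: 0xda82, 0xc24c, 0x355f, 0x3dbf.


Sum all words (with carry folding):
+ 0xda82 = 0xda82
+ 0xc24c = 0x9ccf
+ 0x355f = 0xd22e
+ 0x3dbf = 0x0fee
One's complement: ~0x0fee
Checksum = 0xf011


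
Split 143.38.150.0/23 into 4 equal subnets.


New prefix = 23 + 2 = 25
Each subnet has 128 addresses
  143.38.150.0/25
  143.38.150.128/25
  143.38.151.0/25
  143.38.151.128/25
Subnets: 143.38.150.0/25, 143.38.150.128/25, 143.38.151.0/25, 143.38.151.128/25


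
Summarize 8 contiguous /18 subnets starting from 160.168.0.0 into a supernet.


Original prefix: /18
Number of subnets: 8 = 2^3
New prefix = 18 - 3 = 15
Supernet: 160.168.0.0/15


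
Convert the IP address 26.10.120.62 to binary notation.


26 = 00011010
10 = 00001010
120 = 01111000
62 = 00111110
Binary: 00011010.00001010.01111000.00111110


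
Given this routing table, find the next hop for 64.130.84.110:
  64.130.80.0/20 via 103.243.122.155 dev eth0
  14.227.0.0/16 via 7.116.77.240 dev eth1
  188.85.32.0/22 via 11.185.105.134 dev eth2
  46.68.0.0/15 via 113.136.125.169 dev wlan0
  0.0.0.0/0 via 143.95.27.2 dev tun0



Longest prefix match for 64.130.84.110:
  /20 64.130.80.0: MATCH
  /16 14.227.0.0: no
  /22 188.85.32.0: no
  /15 46.68.0.0: no
  /0 0.0.0.0: MATCH
Selected: next-hop 103.243.122.155 via eth0 (matched /20)


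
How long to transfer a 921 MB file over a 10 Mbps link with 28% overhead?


Effective throughput = 10 * (1 - 28/100) = 7.2 Mbps
File size in Mb = 921 * 8 = 7368 Mb
Time = 7368 / 7.2
Time = 1023.3333 seconds


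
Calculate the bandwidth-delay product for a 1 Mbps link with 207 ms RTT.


BDP = bandwidth * RTT
= 1 Mbps * 207 ms
= 1 * 1e6 * 207 / 1000 bits
= 207000 bits
= 25875 bytes
= 25.2686 KB
BDP = 207000 bits (25875 bytes)


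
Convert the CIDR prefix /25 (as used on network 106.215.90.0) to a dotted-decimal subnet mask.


/25 means 25 network bits, 7 host bits
Binary: 11111111111111111111111110000000
Mask: 255.255.255.128


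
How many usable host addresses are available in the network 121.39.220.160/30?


Host bits = 32 - 30 = 2
Total addresses = 2^2 = 4
Usable = total - 2 (network and broadcast)
Usable hosts: 2


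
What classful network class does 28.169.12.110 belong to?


First octet: 28
Binary: 00011100
0xxxxxxx -> Class A (1-126)
Class A, default mask 255.0.0.0 (/8)


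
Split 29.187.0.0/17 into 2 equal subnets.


New prefix = 17 + 1 = 18
Each subnet has 16384 addresses
  29.187.0.0/18
  29.187.64.0/18
Subnets: 29.187.0.0/18, 29.187.64.0/18


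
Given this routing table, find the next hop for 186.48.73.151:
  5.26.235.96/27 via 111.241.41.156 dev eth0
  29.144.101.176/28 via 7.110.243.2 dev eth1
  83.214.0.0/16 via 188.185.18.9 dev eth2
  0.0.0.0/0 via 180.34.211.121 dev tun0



Longest prefix match for 186.48.73.151:
  /27 5.26.235.96: no
  /28 29.144.101.176: no
  /16 83.214.0.0: no
  /0 0.0.0.0: MATCH
Selected: next-hop 180.34.211.121 via tun0 (matched /0)


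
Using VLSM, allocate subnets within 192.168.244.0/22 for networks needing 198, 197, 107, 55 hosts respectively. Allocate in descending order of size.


198 hosts -> /24 (254 usable): 192.168.244.0/24
197 hosts -> /24 (254 usable): 192.168.245.0/24
107 hosts -> /25 (126 usable): 192.168.246.0/25
55 hosts -> /26 (62 usable): 192.168.246.128/26
Allocation: 192.168.244.0/24 (198 hosts, 254 usable); 192.168.245.0/24 (197 hosts, 254 usable); 192.168.246.0/25 (107 hosts, 126 usable); 192.168.246.128/26 (55 hosts, 62 usable)


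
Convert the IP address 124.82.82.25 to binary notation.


124 = 01111100
82 = 01010010
82 = 01010010
25 = 00011001
Binary: 01111100.01010010.01010010.00011001


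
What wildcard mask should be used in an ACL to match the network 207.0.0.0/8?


Subnet mask: 255.0.0.0
Wildcard = 255.255.255.255 - subnet mask
255 - 255 = 0
255 - 0 = 255
255 - 0 = 255
255 - 0 = 255
Wildcard: 0.255.255.255


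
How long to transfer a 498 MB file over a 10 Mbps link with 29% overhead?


Effective throughput = 10 * (1 - 29/100) = 7.1 Mbps
File size in Mb = 498 * 8 = 3984 Mb
Time = 3984 / 7.1
Time = 561.1268 seconds


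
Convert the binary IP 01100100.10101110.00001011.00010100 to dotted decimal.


01100100 = 100
10101110 = 174
00001011 = 11
00010100 = 20
IP: 100.174.11.20


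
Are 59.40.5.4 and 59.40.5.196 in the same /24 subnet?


Mask: 255.255.255.0
59.40.5.4 AND mask = 59.40.5.0
59.40.5.196 AND mask = 59.40.5.0
Yes, same subnet (59.40.5.0)


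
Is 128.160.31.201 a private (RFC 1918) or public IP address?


RFC 1918 private ranges:
  10.0.0.0/8 (10.0.0.0 - 10.255.255.255)
  172.16.0.0/12 (172.16.0.0 - 172.31.255.255)
  192.168.0.0/16 (192.168.0.0 - 192.168.255.255)
Public (not in any RFC 1918 range)


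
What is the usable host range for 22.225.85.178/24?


Network: 22.225.85.0
Broadcast: 22.225.85.255
First usable = network + 1
Last usable = broadcast - 1
Range: 22.225.85.1 to 22.225.85.254


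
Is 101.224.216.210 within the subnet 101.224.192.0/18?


Subnet network: 101.224.192.0
Test IP AND mask: 101.224.192.0
Yes, 101.224.216.210 is in 101.224.192.0/18


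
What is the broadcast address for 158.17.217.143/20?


Network: 158.17.208.0/20
Host bits = 12
Set all host bits to 1:
Broadcast: 158.17.223.255


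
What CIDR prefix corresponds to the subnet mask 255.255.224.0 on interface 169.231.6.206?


Binary: 11111111.11111111.11100000.00000000
Count leading 1s
Prefix: /19


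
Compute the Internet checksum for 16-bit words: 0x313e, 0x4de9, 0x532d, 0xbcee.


Sum all words (with carry folding):
+ 0x313e = 0x313e
+ 0x4de9 = 0x7f27
+ 0x532d = 0xd254
+ 0xbcee = 0x8f43
One's complement: ~0x8f43
Checksum = 0x70bc


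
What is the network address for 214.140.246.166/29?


IP:   11010110.10001100.11110110.10100110
Mask: 11111111.11111111.11111111.11111000
AND operation:
Net:  11010110.10001100.11110110.10100000
Network: 214.140.246.160/29


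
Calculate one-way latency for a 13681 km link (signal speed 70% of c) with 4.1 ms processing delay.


Speed = 0.7 * 3e5 km/s = 210000 km/s
Propagation delay = 13681 / 210000 = 0.0651 s = 65.1476 ms
Processing delay = 4.1 ms
Total one-way latency = 69.2476 ms


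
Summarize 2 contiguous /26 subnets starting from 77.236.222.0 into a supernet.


Original prefix: /26
Number of subnets: 2 = 2^1
New prefix = 26 - 1 = 25
Supernet: 77.236.222.0/25


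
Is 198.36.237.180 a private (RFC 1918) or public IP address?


RFC 1918 private ranges:
  10.0.0.0/8 (10.0.0.0 - 10.255.255.255)
  172.16.0.0/12 (172.16.0.0 - 172.31.255.255)
  192.168.0.0/16 (192.168.0.0 - 192.168.255.255)
Public (not in any RFC 1918 range)


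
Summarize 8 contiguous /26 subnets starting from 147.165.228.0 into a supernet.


Original prefix: /26
Number of subnets: 8 = 2^3
New prefix = 26 - 3 = 23
Supernet: 147.165.228.0/23


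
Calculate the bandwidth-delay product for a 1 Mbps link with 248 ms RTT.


BDP = bandwidth * RTT
= 1 Mbps * 248 ms
= 1 * 1e6 * 248 / 1000 bits
= 248000 bits
= 31000 bytes
= 30.2734 KB
BDP = 248000 bits (31000 bytes)


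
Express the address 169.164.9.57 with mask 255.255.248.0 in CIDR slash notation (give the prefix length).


Binary: 11111111.11111111.11111000.00000000
Count leading 1s
Prefix: /21


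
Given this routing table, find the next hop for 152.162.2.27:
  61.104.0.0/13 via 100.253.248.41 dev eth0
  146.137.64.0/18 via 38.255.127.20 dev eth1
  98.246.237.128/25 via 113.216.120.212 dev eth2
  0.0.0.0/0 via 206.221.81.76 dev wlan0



Longest prefix match for 152.162.2.27:
  /13 61.104.0.0: no
  /18 146.137.64.0: no
  /25 98.246.237.128: no
  /0 0.0.0.0: MATCH
Selected: next-hop 206.221.81.76 via wlan0 (matched /0)


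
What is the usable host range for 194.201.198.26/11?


Network: 194.192.0.0
Broadcast: 194.223.255.255
First usable = network + 1
Last usable = broadcast - 1
Range: 194.192.0.1 to 194.223.255.254


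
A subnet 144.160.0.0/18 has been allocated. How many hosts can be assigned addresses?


Host bits = 32 - 18 = 14
Total addresses = 2^14 = 16384
Usable = total - 2 (network and broadcast)
Usable hosts: 16382


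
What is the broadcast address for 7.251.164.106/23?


Network: 7.251.164.0/23
Host bits = 9
Set all host bits to 1:
Broadcast: 7.251.165.255


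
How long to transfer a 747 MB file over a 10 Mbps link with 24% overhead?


Effective throughput = 10 * (1 - 24/100) = 7.6 Mbps
File size in Mb = 747 * 8 = 5976 Mb
Time = 5976 / 7.6
Time = 786.3158 seconds


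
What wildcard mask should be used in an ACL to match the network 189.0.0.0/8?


Subnet mask: 255.0.0.0
Wildcard = 255.255.255.255 - subnet mask
255 - 255 = 0
255 - 0 = 255
255 - 0 = 255
255 - 0 = 255
Wildcard: 0.255.255.255


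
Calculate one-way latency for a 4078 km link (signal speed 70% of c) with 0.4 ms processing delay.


Speed = 0.7 * 3e5 km/s = 210000 km/s
Propagation delay = 4078 / 210000 = 0.0194 s = 19.419 ms
Processing delay = 0.4 ms
Total one-way latency = 19.819 ms
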